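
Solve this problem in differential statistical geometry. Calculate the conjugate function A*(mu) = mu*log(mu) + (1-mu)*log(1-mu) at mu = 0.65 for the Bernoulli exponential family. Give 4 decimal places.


Legendre transform for Bernoulli:
A*(mu) = mu*log(mu) + (1-mu)*log(1-mu).
mu = 0.65, 1-mu = 0.35.
mu*log(mu) = 0.65*log(0.65) = -0.280009.
(1-mu)*log(1-mu) = 0.35*log(0.35) = -0.367438.
A* = -0.280009 + -0.367438 = -0.6474

-0.6474


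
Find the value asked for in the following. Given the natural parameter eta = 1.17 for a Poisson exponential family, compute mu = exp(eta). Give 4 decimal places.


Expectation parameter for Poisson exponential family:
mu = exp(eta).
eta = 1.17.
mu = exp(1.17) = 3.2220

3.2220


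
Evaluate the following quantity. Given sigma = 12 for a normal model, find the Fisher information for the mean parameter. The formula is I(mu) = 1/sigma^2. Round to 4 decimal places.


The Fisher information for the mean of a normal distribution is I(mu) = 1/sigma^2.
sigma = 12, so sigma^2 = 144.
I(mu) = 1/144 = 0.0069

0.0069


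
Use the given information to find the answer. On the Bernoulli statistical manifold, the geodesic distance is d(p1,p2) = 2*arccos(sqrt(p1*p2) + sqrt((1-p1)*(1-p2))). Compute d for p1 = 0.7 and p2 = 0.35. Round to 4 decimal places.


Geodesic distance on Bernoulli manifold:
d(p1,p2) = 2*arccos(sqrt(p1*p2) + sqrt((1-p1)*(1-p2))).
sqrt(p1*p2) = sqrt(0.7*0.35) = 0.494975.
sqrt((1-p1)*(1-p2)) = sqrt(0.3*0.65) = 0.441588.
arg = 0.494975 + 0.441588 = 0.936563.
d = 2*arccos(0.936563) = 0.7162

0.7162


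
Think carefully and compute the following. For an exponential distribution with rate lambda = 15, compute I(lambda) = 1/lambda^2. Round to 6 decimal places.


Fisher information for exponential: I(lambda) = 1/lambda^2.
lambda = 15, lambda^2 = 225.
I = 1/225 = 0.004444

0.004444


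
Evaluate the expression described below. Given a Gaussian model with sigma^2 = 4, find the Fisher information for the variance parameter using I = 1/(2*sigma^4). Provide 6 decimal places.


Fisher information for variance: I(sigma^2) = 1/(2*sigma^4).
sigma^2 = 4, so sigma^4 = 16.
I = 1/(2*16) = 1/32 = 0.031250

0.031250


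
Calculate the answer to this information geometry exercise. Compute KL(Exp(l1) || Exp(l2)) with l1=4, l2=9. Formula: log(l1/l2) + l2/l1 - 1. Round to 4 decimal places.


KL divergence for exponential family:
KL = log(l1/l2) + l2/l1 - 1.
log(4/9) = -0.81093.
9/4 = 2.25.
KL = -0.81093 + 2.25 - 1 = 0.4391

0.4391


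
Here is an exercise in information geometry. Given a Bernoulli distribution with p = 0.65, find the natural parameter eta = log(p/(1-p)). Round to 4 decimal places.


Natural parameter for Bernoulli: eta = log(p/(1-p)).
p = 0.65, 1-p = 0.35.
p/(1-p) = 1.857143.
eta = log(1.857143) = 0.6190

0.6190


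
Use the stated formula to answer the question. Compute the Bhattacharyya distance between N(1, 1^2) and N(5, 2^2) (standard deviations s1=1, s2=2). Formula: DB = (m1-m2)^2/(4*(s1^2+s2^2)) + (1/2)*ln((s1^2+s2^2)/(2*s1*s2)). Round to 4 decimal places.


Bhattacharyya distance between two Gaussians:
DB = (m1-m2)^2/(4*(s1^2+s2^2)) + (1/2)*ln((s1^2+s2^2)/(2*s1*s2)).
(m1-m2)^2 = (-4)^2 = 16.
s1^2+s2^2 = 1 + 4 = 5.
term1 = 16/20 = 0.8.
term2 = 0.5*ln(5/4.0) = 0.111572.
DB = 0.8 + 0.111572 = 0.9116

0.9116


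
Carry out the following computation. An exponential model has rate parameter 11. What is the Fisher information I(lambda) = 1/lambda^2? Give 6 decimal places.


Fisher information for exponential: I(lambda) = 1/lambda^2.
lambda = 11, lambda^2 = 121.
I = 1/121 = 0.008264

0.008264


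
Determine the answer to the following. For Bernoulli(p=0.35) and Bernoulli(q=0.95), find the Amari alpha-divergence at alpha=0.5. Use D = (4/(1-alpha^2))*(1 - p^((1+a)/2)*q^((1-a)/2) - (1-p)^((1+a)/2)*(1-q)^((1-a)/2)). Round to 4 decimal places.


Amari alpha-divergence:
D = (4/(1-alpha^2))*(1 - p^((1+a)/2)*q^((1-a)/2) - (1-p)^((1+a)/2)*(1-q)^((1-a)/2)).
alpha = 0.5, p = 0.35, q = 0.95.
e1 = (1+alpha)/2 = 0.75, e2 = (1-alpha)/2 = 0.25.
t1 = p^e1 * q^e2 = 0.35^0.75 * 0.95^0.25 = 0.449244.
t2 = (1-p)^e1 * (1-q)^e2 = 0.65^0.75 * 0.05^0.25 = 0.342316.
4/(1-alpha^2) = 5.333333.
D = 5.333333*(1 - 0.449244 - 0.342316) = 1.1117

1.1117


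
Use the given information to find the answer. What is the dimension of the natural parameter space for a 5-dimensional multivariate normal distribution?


Exponential family dimension calculation:
For 5-dim MVN: mean has 5 params, covariance has 5*6/2 = 15 unique entries.
Total dim = 5 + 15 = 20.

20


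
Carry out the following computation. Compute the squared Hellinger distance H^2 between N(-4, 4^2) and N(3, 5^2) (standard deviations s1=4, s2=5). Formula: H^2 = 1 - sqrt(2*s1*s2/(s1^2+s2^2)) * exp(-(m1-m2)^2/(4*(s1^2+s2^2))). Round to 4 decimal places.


Squared Hellinger distance for Gaussians:
H^2 = 1 - sqrt(2*s1*s2/(s1^2+s2^2)) * exp(-(m1-m2)^2/(4*(s1^2+s2^2))).
s1^2 = 16, s2^2 = 25, s1^2+s2^2 = 41.
sqrt(2*4*5/(41)) = 0.98773.
(m1-m2)^2 = (-7)^2 = 49.
exp(-49/(4*41)) = exp(-0.29878) = 0.741722.
H^2 = 1 - 0.98773*0.741722 = 0.2674

0.2674


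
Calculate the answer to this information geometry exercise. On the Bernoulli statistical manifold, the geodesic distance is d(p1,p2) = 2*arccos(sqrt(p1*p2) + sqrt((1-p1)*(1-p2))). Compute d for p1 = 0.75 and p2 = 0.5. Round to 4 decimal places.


Geodesic distance on Bernoulli manifold:
d(p1,p2) = 2*arccos(sqrt(p1*p2) + sqrt((1-p1)*(1-p2))).
sqrt(p1*p2) = sqrt(0.75*0.5) = 0.612372.
sqrt((1-p1)*(1-p2)) = sqrt(0.25*0.5) = 0.353553.
arg = 0.612372 + 0.353553 = 0.965926.
d = 2*arccos(0.965926) = 0.5236

0.5236


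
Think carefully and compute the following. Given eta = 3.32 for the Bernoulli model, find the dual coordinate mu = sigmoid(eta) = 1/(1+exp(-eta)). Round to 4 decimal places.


Dual coordinate (expectation parameter) for Bernoulli:
mu = 1/(1+exp(-eta)).
eta = 3.32.
exp(-eta) = exp(-3.32) = 0.036153.
mu = 1/(1+0.036153) = 0.9651

0.9651


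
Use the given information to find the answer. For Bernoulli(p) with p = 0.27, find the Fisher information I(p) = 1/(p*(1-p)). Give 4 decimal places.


For Bernoulli(p), Fisher information is I(p) = 1/(p*(1-p)).
p = 0.27, 1-p = 0.73.
p*(1-p) = 0.1971.
I(p) = 1/0.1971 = 5.0736

5.0736


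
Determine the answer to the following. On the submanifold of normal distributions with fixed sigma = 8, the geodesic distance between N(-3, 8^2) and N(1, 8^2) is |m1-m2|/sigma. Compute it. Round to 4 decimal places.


On the fixed-variance normal subfamily, geodesic distance = |m1-m2|/sigma.
|-3 - 1| = 4.
sigma = 8.
d = 4/8 = 0.5000

0.5000


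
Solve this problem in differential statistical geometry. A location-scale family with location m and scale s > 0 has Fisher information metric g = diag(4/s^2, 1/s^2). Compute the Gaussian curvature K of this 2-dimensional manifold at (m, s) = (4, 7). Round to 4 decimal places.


The metric has the form g = (A dm^2 + B ds^2)/s^2 with A = 4, B = 1.
Substitute u = sqrt(A/B)*m: g = B*(du^2 + ds^2)/s^2, i.e. B times the
Poincare upper half-plane metric, which has constant Gaussian curvature -1.
Scaling a 2D metric by a constant c divides the Gaussian curvature by c,
so K = -1/B = -1/(1) = -1.0000 everywhere (the point (m, s) = (4, 7) is irrelevant:
the curvature is constant).
The requested Gaussian curvature is K = -1.0000.

-1.0000


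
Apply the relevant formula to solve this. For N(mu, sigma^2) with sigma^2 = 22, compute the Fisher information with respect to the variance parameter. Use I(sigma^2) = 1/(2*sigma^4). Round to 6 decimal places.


Fisher information for variance: I(sigma^2) = 1/(2*sigma^4).
sigma^2 = 22, so sigma^4 = 484.
I = 1/(2*484) = 1/968 = 0.001033

0.001033


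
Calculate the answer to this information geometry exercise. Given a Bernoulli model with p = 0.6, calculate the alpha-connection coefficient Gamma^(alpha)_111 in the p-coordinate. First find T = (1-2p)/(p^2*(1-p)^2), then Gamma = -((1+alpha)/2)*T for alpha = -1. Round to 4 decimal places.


Skewness (Amari-Chentsov) tensor: T = (1-2p)/(p^2*(1-p)^2).
p = 0.6, 1-2p = -0.2, p^2 = 0.36, (1-p)^2 = 0.16.
T = -0.2/(0.36 * 0.16) = -3.472222.
In the p-coordinate, Gamma^(alpha) = Gamma^(0) - (alpha/2)*T with Gamma^(0) = (1/2)*g'(p) = -T/2,
so Gamma^(alpha) = -((1+alpha)/2)*T.
alpha = -1, -(1+alpha)/2 = 0.0.
Gamma = 0.0 * -3.472222 = 0.0000

0.0000


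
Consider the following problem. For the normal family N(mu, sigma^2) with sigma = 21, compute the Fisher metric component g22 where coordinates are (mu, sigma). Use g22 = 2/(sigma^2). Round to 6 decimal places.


For the 2-parameter normal family, the Fisher metric has:
  g11 = 1/sigma^2, g22 = 2/sigma^2.
sigma = 21, sigma^2 = 441.
g22 = 0.004535

0.004535


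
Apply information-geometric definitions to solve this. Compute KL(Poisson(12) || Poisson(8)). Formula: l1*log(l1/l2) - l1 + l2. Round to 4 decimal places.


KL divergence for Poisson:
KL = l1*log(l1/l2) - l1 + l2.
l1 = 12, l2 = 8.
log(12/8) = 0.405465.
l1*log(l1/l2) = 12 * 0.405465 = 4.865581.
KL = 4.865581 - 12 + 8 = 0.8656

0.8656


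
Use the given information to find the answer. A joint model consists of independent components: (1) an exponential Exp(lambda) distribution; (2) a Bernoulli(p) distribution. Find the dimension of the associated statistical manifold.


The dimension of a statistical manifold equals the number of free
(independent) real parameters of the model. For a product of independent
blocks the parameter counts add.
- exponential (lambda): 1.
- Bernoulli (p): 1.
Total = 1 + 1 = 2.
Dimension = 2

2


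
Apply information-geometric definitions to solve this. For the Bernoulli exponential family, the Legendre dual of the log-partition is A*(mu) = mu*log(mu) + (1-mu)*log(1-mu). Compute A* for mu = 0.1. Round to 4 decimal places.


Legendre transform for Bernoulli:
A*(mu) = mu*log(mu) + (1-mu)*log(1-mu).
mu = 0.1, 1-mu = 0.9.
mu*log(mu) = 0.1*log(0.1) = -0.230259.
(1-mu)*log(1-mu) = 0.9*log(0.9) = -0.094824.
A* = -0.230259 + -0.094824 = -0.3251

-0.3251


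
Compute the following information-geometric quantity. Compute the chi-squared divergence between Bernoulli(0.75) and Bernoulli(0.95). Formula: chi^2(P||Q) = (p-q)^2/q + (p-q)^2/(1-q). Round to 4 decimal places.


Chi-squared divergence between Bernoulli distributions:
chi^2 = (p-q)^2/q + (p-q)^2/(1-q).
p = 0.75, q = 0.95, p-q = -0.2.
(p-q)^2 = 0.04.
term1 = 0.04/0.95 = 0.042105.
term2 = 0.04/0.05 = 0.8.
chi^2 = 0.042105 + 0.8 = 0.8421

0.8421


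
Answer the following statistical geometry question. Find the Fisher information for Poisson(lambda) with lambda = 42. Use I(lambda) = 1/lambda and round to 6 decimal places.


Fisher information for Poisson: I(lambda) = 1/lambda.
lambda = 42.
I(lambda) = 1/42 = 0.023810

0.023810


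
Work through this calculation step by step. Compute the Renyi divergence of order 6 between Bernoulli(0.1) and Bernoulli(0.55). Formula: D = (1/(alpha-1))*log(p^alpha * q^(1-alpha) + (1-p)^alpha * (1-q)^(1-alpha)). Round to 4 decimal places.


Renyi divergence of order alpha between Bernoulli distributions:
D = (1/(alpha-1))*log(p^alpha * q^(1-alpha) + (1-p)^alpha * (1-q)^(1-alpha)).
alpha = 6, p = 0.1, q = 0.55.
p^alpha * q^(1-alpha) = 0.1^6 * 0.55^-5 = 2e-05.
(1-p)^alpha * (1-q)^(1-alpha) = 0.9^6 * 0.45^-5 = 28.8.
sum = 2e-05 + 28.8 = 28.80002.
D = (1/5)*log(28.80002) = 0.6721

0.6721


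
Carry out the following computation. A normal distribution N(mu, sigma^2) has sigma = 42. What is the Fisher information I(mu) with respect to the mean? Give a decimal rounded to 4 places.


The Fisher information for the mean of a normal distribution is I(mu) = 1/sigma^2.
sigma = 42, so sigma^2 = 1764.
I(mu) = 1/1764 = 0.0006

0.0006


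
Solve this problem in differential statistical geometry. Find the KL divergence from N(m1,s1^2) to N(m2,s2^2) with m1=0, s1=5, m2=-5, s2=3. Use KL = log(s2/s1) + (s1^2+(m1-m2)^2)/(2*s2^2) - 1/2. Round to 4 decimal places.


KL divergence between normal distributions:
KL = log(s2/s1) + (s1^2 + (m1-m2)^2)/(2*s2^2) - 1/2.
log(3/5) = -0.510826.
(5^2 + (0--5)^2)/(2*3^2) = (25 + 25)/18 = 2.777778.
KL = -0.510826 + 2.777778 - 0.5 = 1.7670

1.7670


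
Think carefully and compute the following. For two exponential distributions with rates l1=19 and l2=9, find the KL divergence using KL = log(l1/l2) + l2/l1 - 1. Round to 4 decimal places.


KL divergence for exponential family:
KL = log(l1/l2) + l2/l1 - 1.
log(19/9) = 0.747214.
9/19 = 0.473684.
KL = 0.747214 + 0.473684 - 1 = 0.2209

0.2209


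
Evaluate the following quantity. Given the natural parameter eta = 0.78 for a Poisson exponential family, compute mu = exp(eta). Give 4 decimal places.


Expectation parameter for Poisson exponential family:
mu = exp(eta).
eta = 0.78.
mu = exp(0.78) = 2.1815

2.1815


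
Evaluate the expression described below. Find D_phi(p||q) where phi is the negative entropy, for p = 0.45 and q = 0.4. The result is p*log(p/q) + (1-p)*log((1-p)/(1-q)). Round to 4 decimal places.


Bregman divergence with negative entropy generator:
D = p*log(p/q) + (1-p)*log((1-p)/(1-q)).
p = 0.45, q = 0.4.
p*log(p/q) = 0.45*log(0.45/0.4) = 0.053002.
(1-p)*log((1-p)/(1-q)) = 0.55*log(0.55/0.6) = -0.047856.
D = 0.053002 + -0.047856 = 0.0051

0.0051


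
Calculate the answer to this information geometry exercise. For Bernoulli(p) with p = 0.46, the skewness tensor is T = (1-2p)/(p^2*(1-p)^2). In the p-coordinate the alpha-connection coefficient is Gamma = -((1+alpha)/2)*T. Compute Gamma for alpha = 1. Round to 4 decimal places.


Skewness (Amari-Chentsov) tensor: T = (1-2p)/(p^2*(1-p)^2).
p = 0.46, 1-2p = 0.08, p^2 = 0.2116, (1-p)^2 = 0.2916.
T = 0.08/(0.2116 * 0.2916) = 1.296543.
In the p-coordinate, Gamma^(alpha) = Gamma^(0) - (alpha/2)*T with Gamma^(0) = (1/2)*g'(p) = -T/2,
so Gamma^(alpha) = -((1+alpha)/2)*T.
alpha = 1, -(1+alpha)/2 = -1.0.
Gamma = -1.0 * 1.296543 = -1.2965

-1.2965


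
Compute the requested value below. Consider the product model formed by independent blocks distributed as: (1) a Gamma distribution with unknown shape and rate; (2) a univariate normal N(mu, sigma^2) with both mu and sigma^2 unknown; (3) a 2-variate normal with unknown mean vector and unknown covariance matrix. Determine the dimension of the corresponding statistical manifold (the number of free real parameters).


The dimension of a statistical manifold equals the number of free
(independent) real parameters of the model. For a product of independent
blocks the parameter counts add.
- Gamma (shape, rate): 2.
- normal (mu, sigma^2): 2.
- 2-variate normal: 2 (mean) + 2*3/2 = 3 (symmetric covariance) = 5.
Total = 2 + 2 + 5 = 9.
Dimension = 9

9


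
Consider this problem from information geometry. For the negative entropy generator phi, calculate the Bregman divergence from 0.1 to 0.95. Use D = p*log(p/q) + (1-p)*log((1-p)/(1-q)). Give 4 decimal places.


Bregman divergence with negative entropy generator:
D = p*log(p/q) + (1-p)*log((1-p)/(1-q)).
p = 0.1, q = 0.95.
p*log(p/q) = 0.1*log(0.1/0.95) = -0.225129.
(1-p)*log((1-p)/(1-q)) = 0.9*log(0.9/0.05) = 2.601335.
D = -0.225129 + 2.601335 = 2.3762

2.3762


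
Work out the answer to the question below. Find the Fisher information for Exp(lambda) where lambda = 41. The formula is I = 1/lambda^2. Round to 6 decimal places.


Fisher information for exponential: I(lambda) = 1/lambda^2.
lambda = 41, lambda^2 = 1681.
I = 1/1681 = 0.000595

0.000595


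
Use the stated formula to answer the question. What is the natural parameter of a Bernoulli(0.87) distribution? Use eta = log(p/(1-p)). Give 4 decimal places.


Natural parameter for Bernoulli: eta = log(p/(1-p)).
p = 0.87, 1-p = 0.13.
p/(1-p) = 6.692308.
eta = log(6.692308) = 1.9010

1.9010


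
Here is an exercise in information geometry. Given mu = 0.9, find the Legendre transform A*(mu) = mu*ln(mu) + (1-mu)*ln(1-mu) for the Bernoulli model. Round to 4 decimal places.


Legendre transform for Bernoulli:
A*(mu) = mu*log(mu) + (1-mu)*log(1-mu).
mu = 0.9, 1-mu = 0.1.
mu*log(mu) = 0.9*log(0.9) = -0.094824.
(1-mu)*log(1-mu) = 0.1*log(0.1) = -0.230259.
A* = -0.094824 + -0.230259 = -0.3251

-0.3251


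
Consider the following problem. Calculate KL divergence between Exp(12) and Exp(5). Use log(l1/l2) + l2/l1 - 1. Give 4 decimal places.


KL divergence for exponential family:
KL = log(l1/l2) + l2/l1 - 1.
log(12/5) = 0.875469.
5/12 = 0.416667.
KL = 0.875469 + 0.416667 - 1 = 0.2921

0.2921


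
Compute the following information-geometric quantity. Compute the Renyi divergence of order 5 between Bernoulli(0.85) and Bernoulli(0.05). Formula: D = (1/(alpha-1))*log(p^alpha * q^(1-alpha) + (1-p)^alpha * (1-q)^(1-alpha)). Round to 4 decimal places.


Renyi divergence of order alpha between Bernoulli distributions:
D = (1/(alpha-1))*log(p^alpha * q^(1-alpha) + (1-p)^alpha * (1-q)^(1-alpha)).
alpha = 5, p = 0.85, q = 0.05.
p^alpha * q^(1-alpha) = 0.85^5 * 0.05^-4 = 70992.85.
(1-p)^alpha * (1-q)^(1-alpha) = 0.15^5 * 0.95^-4 = 9.3e-05.
sum = 70992.85 + 9.3e-05 = 70992.850093.
D = (1/4)*log(70992.850093) = 2.7926

2.7926


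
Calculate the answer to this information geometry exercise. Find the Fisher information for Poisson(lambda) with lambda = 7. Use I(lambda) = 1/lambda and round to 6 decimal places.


Fisher information for Poisson: I(lambda) = 1/lambda.
lambda = 7.
I(lambda) = 1/7 = 0.142857

0.142857


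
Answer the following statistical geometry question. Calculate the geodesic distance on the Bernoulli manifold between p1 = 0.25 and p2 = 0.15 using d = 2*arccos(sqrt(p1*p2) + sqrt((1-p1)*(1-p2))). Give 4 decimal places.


Geodesic distance on Bernoulli manifold:
d(p1,p2) = 2*arccos(sqrt(p1*p2) + sqrt((1-p1)*(1-p2))).
sqrt(p1*p2) = sqrt(0.25*0.15) = 0.193649.
sqrt((1-p1)*(1-p2)) = sqrt(0.75*0.85) = 0.798436.
arg = 0.193649 + 0.798436 = 0.992085.
d = 2*arccos(0.992085) = 0.2518

0.2518


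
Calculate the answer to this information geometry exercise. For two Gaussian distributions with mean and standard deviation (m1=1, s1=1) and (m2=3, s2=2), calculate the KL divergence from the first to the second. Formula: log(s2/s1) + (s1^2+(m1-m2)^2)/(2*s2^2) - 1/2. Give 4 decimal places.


KL divergence between normal distributions:
KL = log(s2/s1) + (s1^2 + (m1-m2)^2)/(2*s2^2) - 1/2.
log(2/1) = 0.693147.
(1^2 + (1-3)^2)/(2*2^2) = (1 + 4)/8 = 0.625.
KL = 0.693147 + 0.625 - 0.5 = 0.8181

0.8181


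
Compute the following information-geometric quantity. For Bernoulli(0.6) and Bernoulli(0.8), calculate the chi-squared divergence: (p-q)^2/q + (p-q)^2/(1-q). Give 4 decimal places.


Chi-squared divergence between Bernoulli distributions:
chi^2 = (p-q)^2/q + (p-q)^2/(1-q).
p = 0.6, q = 0.8, p-q = -0.2.
(p-q)^2 = 0.04.
term1 = 0.04/0.8 = 0.05.
term2 = 0.04/0.2 = 0.2.
chi^2 = 0.05 + 0.2 = 0.2500

0.2500


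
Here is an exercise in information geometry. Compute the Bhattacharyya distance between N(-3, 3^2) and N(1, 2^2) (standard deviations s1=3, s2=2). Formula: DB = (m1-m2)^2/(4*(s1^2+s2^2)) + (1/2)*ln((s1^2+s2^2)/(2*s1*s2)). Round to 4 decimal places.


Bhattacharyya distance between two Gaussians:
DB = (m1-m2)^2/(4*(s1^2+s2^2)) + (1/2)*ln((s1^2+s2^2)/(2*s1*s2)).
(m1-m2)^2 = (-4)^2 = 16.
s1^2+s2^2 = 9 + 4 = 13.
term1 = 16/52 = 0.307692.
term2 = 0.5*ln(13/12.0) = 0.040021.
DB = 0.307692 + 0.040021 = 0.3477

0.3477


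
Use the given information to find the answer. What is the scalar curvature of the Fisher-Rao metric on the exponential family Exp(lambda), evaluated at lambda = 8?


This family has a single free parameter, so its statistical manifold
is 1-dimensional. The Riemann curvature tensor of any 1-dimensional
Riemannian manifold vanishes identically, so R = 0.

0


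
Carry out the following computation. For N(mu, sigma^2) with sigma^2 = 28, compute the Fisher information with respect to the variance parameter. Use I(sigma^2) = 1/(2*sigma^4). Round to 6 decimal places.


Fisher information for variance: I(sigma^2) = 1/(2*sigma^4).
sigma^2 = 28, so sigma^4 = 784.
I = 1/(2*784) = 1/1568 = 0.000638

0.000638


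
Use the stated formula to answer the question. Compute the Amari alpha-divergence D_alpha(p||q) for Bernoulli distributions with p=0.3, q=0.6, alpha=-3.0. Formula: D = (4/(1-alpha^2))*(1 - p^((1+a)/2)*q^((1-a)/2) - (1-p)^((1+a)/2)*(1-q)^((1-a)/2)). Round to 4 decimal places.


Amari alpha-divergence:
D = (4/(1-alpha^2))*(1 - p^((1+a)/2)*q^((1-a)/2) - (1-p)^((1+a)/2)*(1-q)^((1-a)/2)).
alpha = -3.0, p = 0.3, q = 0.6.
e1 = (1+alpha)/2 = -1.0, e2 = (1-alpha)/2 = 2.0.
t1 = p^e1 * q^e2 = 0.3^-1.0 * 0.6^2.0 = 1.2.
t2 = (1-p)^e1 * (1-q)^e2 = 0.7^-1.0 * 0.4^2.0 = 0.228571.
4/(1-alpha^2) = -0.5.
D = -0.5*(1 - 1.2 - 0.228571) = 0.2143

0.2143


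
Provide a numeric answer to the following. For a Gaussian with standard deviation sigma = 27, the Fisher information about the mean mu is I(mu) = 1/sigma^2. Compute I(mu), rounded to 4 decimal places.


The Fisher information for the mean of a normal distribution is I(mu) = 1/sigma^2.
sigma = 27, so sigma^2 = 729.
I(mu) = 1/729 = 0.0014

0.0014


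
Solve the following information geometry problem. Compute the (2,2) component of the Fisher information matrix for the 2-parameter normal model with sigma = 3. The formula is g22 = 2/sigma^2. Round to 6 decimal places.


For the 2-parameter normal family, the Fisher metric has:
  g11 = 1/sigma^2, g22 = 2/sigma^2.
sigma = 3, sigma^2 = 9.
g22 = 0.222222

0.222222


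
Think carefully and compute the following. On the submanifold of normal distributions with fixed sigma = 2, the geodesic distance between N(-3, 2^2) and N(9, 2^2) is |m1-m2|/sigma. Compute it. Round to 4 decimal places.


On the fixed-variance normal subfamily, geodesic distance = |m1-m2|/sigma.
|-3 - 9| = 12.
sigma = 2.
d = 12/2 = 6.0000

6.0000


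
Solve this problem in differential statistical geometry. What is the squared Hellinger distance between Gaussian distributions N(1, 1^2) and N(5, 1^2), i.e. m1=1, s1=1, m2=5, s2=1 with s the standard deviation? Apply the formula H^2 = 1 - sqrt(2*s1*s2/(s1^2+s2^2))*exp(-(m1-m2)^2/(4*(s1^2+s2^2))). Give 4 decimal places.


Squared Hellinger distance for Gaussians:
H^2 = 1 - sqrt(2*s1*s2/(s1^2+s2^2)) * exp(-(m1-m2)^2/(4*(s1^2+s2^2))).
s1^2 = 1, s2^2 = 1, s1^2+s2^2 = 2.
sqrt(2*1*1/(2)) = 1.0.
(m1-m2)^2 = (-4)^2 = 16.
exp(-16/(4*2)) = exp(-2.0) = 0.135335.
H^2 = 1 - 1.0*0.135335 = 0.8647

0.8647


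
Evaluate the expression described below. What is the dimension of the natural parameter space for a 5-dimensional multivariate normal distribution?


Exponential family dimension calculation:
For 5-dim MVN: mean has 5 params, covariance has 5*6/2 = 15 unique entries.
Total dim = 5 + 15 = 20.

20


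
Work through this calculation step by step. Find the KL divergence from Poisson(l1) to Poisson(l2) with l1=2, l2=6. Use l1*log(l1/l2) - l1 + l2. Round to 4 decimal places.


KL divergence for Poisson:
KL = l1*log(l1/l2) - l1 + l2.
l1 = 2, l2 = 6.
log(2/6) = -1.098612.
l1*log(l1/l2) = 2 * -1.098612 = -2.197225.
KL = -2.197225 - 2 + 6 = 1.8028

1.8028


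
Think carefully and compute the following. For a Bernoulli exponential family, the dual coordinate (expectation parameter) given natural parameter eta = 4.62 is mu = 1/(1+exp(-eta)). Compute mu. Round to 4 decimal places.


Dual coordinate (expectation parameter) for Bernoulli:
mu = 1/(1+exp(-eta)).
eta = 4.62.
exp(-eta) = exp(-4.62) = 0.009853.
mu = 1/(1+0.009853) = 0.9902

0.9902


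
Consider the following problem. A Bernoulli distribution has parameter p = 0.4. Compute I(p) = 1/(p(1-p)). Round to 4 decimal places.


For Bernoulli(p), Fisher information is I(p) = 1/(p*(1-p)).
p = 0.4, 1-p = 0.6.
p*(1-p) = 0.24.
I(p) = 1/0.24 = 4.1667

4.1667


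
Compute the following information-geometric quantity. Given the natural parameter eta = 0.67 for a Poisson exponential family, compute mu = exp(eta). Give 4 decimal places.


Expectation parameter for Poisson exponential family:
mu = exp(eta).
eta = 0.67.
mu = exp(0.67) = 1.9542

1.9542


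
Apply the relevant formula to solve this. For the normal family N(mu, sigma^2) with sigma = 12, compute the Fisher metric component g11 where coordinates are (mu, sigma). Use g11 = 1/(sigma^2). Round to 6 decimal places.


For the 2-parameter normal family, the Fisher metric has:
  g11 = 1/sigma^2, g22 = 2/sigma^2.
sigma = 12, sigma^2 = 144.
g11 = 0.006944

0.006944


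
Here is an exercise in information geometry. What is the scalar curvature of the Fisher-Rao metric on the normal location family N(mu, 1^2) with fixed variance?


This family has a single free parameter, so its statistical manifold
is 1-dimensional. The Riemann curvature tensor of any 1-dimensional
Riemannian manifold vanishes identically, so R = 0.

0


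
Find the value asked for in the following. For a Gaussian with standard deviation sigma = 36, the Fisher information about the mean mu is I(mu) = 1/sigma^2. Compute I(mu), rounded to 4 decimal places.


The Fisher information for the mean of a normal distribution is I(mu) = 1/sigma^2.
sigma = 36, so sigma^2 = 1296.
I(mu) = 1/1296 = 0.0008

0.0008


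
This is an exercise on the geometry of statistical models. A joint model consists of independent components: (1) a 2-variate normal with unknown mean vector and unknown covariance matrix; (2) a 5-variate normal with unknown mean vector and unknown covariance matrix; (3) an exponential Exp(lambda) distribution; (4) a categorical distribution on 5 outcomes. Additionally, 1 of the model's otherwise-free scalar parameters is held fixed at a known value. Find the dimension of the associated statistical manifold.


The dimension of a statistical manifold equals the number of free
(independent) real parameters of the model. For a product of independent
blocks the parameter counts add.
- 2-variate normal: 2 (mean) + 2*3/2 = 3 (symmetric covariance) = 5.
- 5-variate normal: 5 (mean) + 5*6/2 = 15 (symmetric covariance) = 20.
- exponential (lambda): 1.
- categorical on 5 outcomes (probabilities sum to 1): 5-1 = 4.
Total = 5 + 20 + 1 + 4 = 30.
1 parameter(s) fixed at known values: 30 - 1 = 29.
Dimension = 29

29


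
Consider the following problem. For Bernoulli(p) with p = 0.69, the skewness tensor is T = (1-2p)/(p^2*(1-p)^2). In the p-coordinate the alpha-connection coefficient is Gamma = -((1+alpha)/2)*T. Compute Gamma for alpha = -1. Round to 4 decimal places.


Skewness (Amari-Chentsov) tensor: T = (1-2p)/(p^2*(1-p)^2).
p = 0.69, 1-2p = -0.38, p^2 = 0.4761, (1-p)^2 = 0.0961.
T = -0.38/(0.4761 * 0.0961) = -8.305428.
In the p-coordinate, Gamma^(alpha) = Gamma^(0) - (alpha/2)*T with Gamma^(0) = (1/2)*g'(p) = -T/2,
so Gamma^(alpha) = -((1+alpha)/2)*T.
alpha = -1, -(1+alpha)/2 = 0.0.
Gamma = 0.0 * -8.305428 = 0.0000

0.0000


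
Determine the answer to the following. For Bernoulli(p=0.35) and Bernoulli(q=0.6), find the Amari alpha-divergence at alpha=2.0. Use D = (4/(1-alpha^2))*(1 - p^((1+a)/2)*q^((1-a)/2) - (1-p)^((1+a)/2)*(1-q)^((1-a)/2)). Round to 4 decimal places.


Amari alpha-divergence:
D = (4/(1-alpha^2))*(1 - p^((1+a)/2)*q^((1-a)/2) - (1-p)^((1+a)/2)*(1-q)^((1-a)/2)).
alpha = 2.0, p = 0.35, q = 0.6.
e1 = (1+alpha)/2 = 1.5, e2 = (1-alpha)/2 = -0.5.
t1 = p^e1 * q^e2 = 0.35^1.5 * 0.6^-0.5 = 0.267317.
t2 = (1-p)^e1 * (1-q)^e2 = 0.65^1.5 * 0.4^-0.5 = 0.828591.
4/(1-alpha^2) = -1.333333.
D = -1.333333*(1 - 0.267317 - 0.828591) = 0.1279

0.1279


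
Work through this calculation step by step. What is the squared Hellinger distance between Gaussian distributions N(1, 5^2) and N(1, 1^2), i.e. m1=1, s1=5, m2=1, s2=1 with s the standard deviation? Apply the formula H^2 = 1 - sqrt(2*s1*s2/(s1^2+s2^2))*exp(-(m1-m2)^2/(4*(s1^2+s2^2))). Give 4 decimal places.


Squared Hellinger distance for Gaussians:
H^2 = 1 - sqrt(2*s1*s2/(s1^2+s2^2)) * exp(-(m1-m2)^2/(4*(s1^2+s2^2))).
s1^2 = 25, s2^2 = 1, s1^2+s2^2 = 26.
sqrt(2*5*1/(26)) = 0.620174.
(m1-m2)^2 = (0)^2 = 0.
exp(-0/(4*26)) = exp(0.0) = 1.0.
H^2 = 1 - 0.620174*1.0 = 0.3798

0.3798


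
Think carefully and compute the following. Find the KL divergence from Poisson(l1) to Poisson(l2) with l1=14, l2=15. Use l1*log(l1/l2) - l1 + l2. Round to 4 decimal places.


KL divergence for Poisson:
KL = l1*log(l1/l2) - l1 + l2.
l1 = 14, l2 = 15.
log(14/15) = -0.068993.
l1*log(l1/l2) = 14 * -0.068993 = -0.9659.
KL = -0.9659 - 14 + 15 = 0.0341

0.0341


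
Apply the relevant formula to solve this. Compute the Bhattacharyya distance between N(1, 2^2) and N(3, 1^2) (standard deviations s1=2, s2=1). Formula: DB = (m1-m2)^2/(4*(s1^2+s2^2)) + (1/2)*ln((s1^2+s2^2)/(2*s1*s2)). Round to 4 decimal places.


Bhattacharyya distance between two Gaussians:
DB = (m1-m2)^2/(4*(s1^2+s2^2)) + (1/2)*ln((s1^2+s2^2)/(2*s1*s2)).
(m1-m2)^2 = (-2)^2 = 4.
s1^2+s2^2 = 4 + 1 = 5.
term1 = 4/20 = 0.2.
term2 = 0.5*ln(5/4.0) = 0.111572.
DB = 0.2 + 0.111572 = 0.3116

0.3116


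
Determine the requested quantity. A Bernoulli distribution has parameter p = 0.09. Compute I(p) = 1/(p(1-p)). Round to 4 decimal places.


For Bernoulli(p), Fisher information is I(p) = 1/(p*(1-p)).
p = 0.09, 1-p = 0.91.
p*(1-p) = 0.0819.
I(p) = 1/0.0819 = 12.2100

12.2100


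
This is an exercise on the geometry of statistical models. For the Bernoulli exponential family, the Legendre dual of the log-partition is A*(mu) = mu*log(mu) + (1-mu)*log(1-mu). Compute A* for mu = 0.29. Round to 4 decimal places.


Legendre transform for Bernoulli:
A*(mu) = mu*log(mu) + (1-mu)*log(1-mu).
mu = 0.29, 1-mu = 0.71.
mu*log(mu) = 0.29*log(0.29) = -0.358984.
(1-mu)*log(1-mu) = 0.71*log(0.71) = -0.243168.
A* = -0.358984 + -0.243168 = -0.6022

-0.6022


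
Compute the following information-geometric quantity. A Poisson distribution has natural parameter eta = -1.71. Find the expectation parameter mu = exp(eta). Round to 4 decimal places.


Expectation parameter for Poisson exponential family:
mu = exp(eta).
eta = -1.71.
mu = exp(-1.71) = 0.1809

0.1809


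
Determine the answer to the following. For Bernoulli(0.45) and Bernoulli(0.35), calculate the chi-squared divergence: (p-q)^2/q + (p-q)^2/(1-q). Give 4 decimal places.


Chi-squared divergence between Bernoulli distributions:
chi^2 = (p-q)^2/q + (p-q)^2/(1-q).
p = 0.45, q = 0.35, p-q = 0.1.
(p-q)^2 = 0.01.
term1 = 0.01/0.35 = 0.028571.
term2 = 0.01/0.65 = 0.015385.
chi^2 = 0.028571 + 0.015385 = 0.0440

0.0440


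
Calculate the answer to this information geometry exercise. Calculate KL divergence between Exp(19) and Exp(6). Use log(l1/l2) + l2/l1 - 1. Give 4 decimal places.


KL divergence for exponential family:
KL = log(l1/l2) + l2/l1 - 1.
log(19/6) = 1.15268.
6/19 = 0.315789.
KL = 1.15268 + 0.315789 - 1 = 0.4685

0.4685


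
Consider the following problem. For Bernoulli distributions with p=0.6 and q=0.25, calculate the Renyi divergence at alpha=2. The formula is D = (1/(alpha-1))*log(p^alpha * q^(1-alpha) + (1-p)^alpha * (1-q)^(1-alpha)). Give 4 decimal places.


Renyi divergence of order alpha between Bernoulli distributions:
D = (1/(alpha-1))*log(p^alpha * q^(1-alpha) + (1-p)^alpha * (1-q)^(1-alpha)).
alpha = 2, p = 0.6, q = 0.25.
p^alpha * q^(1-alpha) = 0.6^2 * 0.25^-1 = 1.44.
(1-p)^alpha * (1-q)^(1-alpha) = 0.4^2 * 0.75^-1 = 0.213333.
sum = 1.44 + 0.213333 = 1.653333.
D = (1/1)*log(1.653333) = 0.5028

0.5028


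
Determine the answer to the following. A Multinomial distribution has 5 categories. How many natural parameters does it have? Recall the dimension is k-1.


Exponential family dimension calculation:
For Multinomial with k=5 categories, dim = k-1 = 4.

4


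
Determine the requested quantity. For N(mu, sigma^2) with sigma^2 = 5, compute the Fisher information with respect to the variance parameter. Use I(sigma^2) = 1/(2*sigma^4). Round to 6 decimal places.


Fisher information for variance: I(sigma^2) = 1/(2*sigma^4).
sigma^2 = 5, so sigma^4 = 25.
I = 1/(2*25) = 1/50 = 0.020000

0.020000


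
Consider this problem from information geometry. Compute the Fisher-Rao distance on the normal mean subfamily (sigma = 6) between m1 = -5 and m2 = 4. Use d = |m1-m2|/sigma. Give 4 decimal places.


On the fixed-variance normal subfamily, geodesic distance = |m1-m2|/sigma.
|-5 - 4| = 9.
sigma = 6.
d = 9/6 = 1.5000

1.5000


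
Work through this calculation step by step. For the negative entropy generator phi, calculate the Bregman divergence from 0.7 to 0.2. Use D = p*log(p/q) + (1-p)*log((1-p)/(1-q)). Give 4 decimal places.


Bregman divergence with negative entropy generator:
D = p*log(p/q) + (1-p)*log((1-p)/(1-q)).
p = 0.7, q = 0.2.
p*log(p/q) = 0.7*log(0.7/0.2) = 0.876934.
(1-p)*log((1-p)/(1-q)) = 0.3*log(0.3/0.8) = -0.294249.
D = 0.876934 + -0.294249 = 0.5827

0.5827


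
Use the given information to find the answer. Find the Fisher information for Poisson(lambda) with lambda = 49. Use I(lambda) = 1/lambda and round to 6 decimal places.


Fisher information for Poisson: I(lambda) = 1/lambda.
lambda = 49.
I(lambda) = 1/49 = 0.020408

0.020408


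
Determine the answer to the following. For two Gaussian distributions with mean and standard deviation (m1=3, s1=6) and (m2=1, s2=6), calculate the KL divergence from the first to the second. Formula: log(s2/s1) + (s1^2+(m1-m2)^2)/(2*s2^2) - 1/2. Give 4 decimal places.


KL divergence between normal distributions:
KL = log(s2/s1) + (s1^2 + (m1-m2)^2)/(2*s2^2) - 1/2.
log(6/6) = 0.0.
(6^2 + (3-1)^2)/(2*6^2) = (36 + 4)/72 = 0.555556.
KL = 0.0 + 0.555556 - 0.5 = 0.0556

0.0556


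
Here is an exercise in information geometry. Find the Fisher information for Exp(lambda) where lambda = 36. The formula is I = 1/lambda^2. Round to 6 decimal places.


Fisher information for exponential: I(lambda) = 1/lambda^2.
lambda = 36, lambda^2 = 1296.
I = 1/1296 = 0.000772

0.000772


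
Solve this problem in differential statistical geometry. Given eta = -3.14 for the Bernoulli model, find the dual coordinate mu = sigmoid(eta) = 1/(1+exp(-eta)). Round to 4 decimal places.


Dual coordinate (expectation parameter) for Bernoulli:
mu = 1/(1+exp(-eta)).
eta = -3.14.
exp(-eta) = exp(3.14) = 23.103867.
mu = 1/(1+23.103867) = 0.0415

0.0415


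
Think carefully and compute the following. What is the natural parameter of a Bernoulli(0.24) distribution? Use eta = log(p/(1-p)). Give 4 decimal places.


Natural parameter for Bernoulli: eta = log(p/(1-p)).
p = 0.24, 1-p = 0.76.
p/(1-p) = 0.315789.
eta = log(0.315789) = -1.1527

-1.1527


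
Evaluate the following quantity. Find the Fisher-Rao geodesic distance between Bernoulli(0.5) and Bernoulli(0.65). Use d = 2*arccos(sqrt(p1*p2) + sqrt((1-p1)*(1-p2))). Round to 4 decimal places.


Geodesic distance on Bernoulli manifold:
d(p1,p2) = 2*arccos(sqrt(p1*p2) + sqrt((1-p1)*(1-p2))).
sqrt(p1*p2) = sqrt(0.5*0.65) = 0.570088.
sqrt((1-p1)*(1-p2)) = sqrt(0.5*0.35) = 0.41833.
arg = 0.570088 + 0.41833 = 0.988418.
d = 2*arccos(0.988418) = 0.3047

0.3047


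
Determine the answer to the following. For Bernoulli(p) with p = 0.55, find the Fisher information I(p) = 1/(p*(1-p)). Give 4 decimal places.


For Bernoulli(p), Fisher information is I(p) = 1/(p*(1-p)).
p = 0.55, 1-p = 0.45.
p*(1-p) = 0.2475.
I(p) = 1/0.2475 = 4.0404

4.0404


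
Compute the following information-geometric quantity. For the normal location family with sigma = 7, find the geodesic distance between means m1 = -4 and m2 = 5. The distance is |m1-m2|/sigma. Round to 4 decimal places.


On the fixed-variance normal subfamily, geodesic distance = |m1-m2|/sigma.
|-4 - 5| = 9.
sigma = 7.
d = 9/7 = 1.2857

1.2857


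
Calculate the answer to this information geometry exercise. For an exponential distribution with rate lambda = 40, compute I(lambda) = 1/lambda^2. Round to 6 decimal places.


Fisher information for exponential: I(lambda) = 1/lambda^2.
lambda = 40, lambda^2 = 1600.
I = 1/1600 = 0.000625

0.000625


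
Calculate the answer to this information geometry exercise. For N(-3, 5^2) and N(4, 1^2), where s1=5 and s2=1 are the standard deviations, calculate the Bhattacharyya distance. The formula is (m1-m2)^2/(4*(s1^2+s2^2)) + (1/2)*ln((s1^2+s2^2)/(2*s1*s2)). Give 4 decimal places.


Bhattacharyya distance between two Gaussians:
DB = (m1-m2)^2/(4*(s1^2+s2^2)) + (1/2)*ln((s1^2+s2^2)/(2*s1*s2)).
(m1-m2)^2 = (-7)^2 = 49.
s1^2+s2^2 = 25 + 1 = 26.
term1 = 49/104 = 0.471154.
term2 = 0.5*ln(26/10.0) = 0.477756.
DB = 0.471154 + 0.477756 = 0.9489

0.9489


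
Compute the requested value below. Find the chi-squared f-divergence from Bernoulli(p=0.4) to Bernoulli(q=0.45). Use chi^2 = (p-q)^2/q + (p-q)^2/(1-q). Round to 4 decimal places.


Chi-squared divergence between Bernoulli distributions:
chi^2 = (p-q)^2/q + (p-q)^2/(1-q).
p = 0.4, q = 0.45, p-q = -0.05.
(p-q)^2 = 0.0025.
term1 = 0.0025/0.45 = 0.005556.
term2 = 0.0025/0.55 = 0.004545.
chi^2 = 0.005556 + 0.004545 = 0.0101

0.0101


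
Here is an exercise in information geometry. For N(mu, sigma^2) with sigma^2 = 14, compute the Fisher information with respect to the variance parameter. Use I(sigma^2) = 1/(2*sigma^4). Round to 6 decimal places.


Fisher information for variance: I(sigma^2) = 1/(2*sigma^4).
sigma^2 = 14, so sigma^4 = 196.
I = 1/(2*196) = 1/392 = 0.002551

0.002551


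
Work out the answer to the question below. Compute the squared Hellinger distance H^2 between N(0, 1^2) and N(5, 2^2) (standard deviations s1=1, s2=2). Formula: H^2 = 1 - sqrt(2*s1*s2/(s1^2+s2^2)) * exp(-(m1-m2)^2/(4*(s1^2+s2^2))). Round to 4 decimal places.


Squared Hellinger distance for Gaussians:
H^2 = 1 - sqrt(2*s1*s2/(s1^2+s2^2)) * exp(-(m1-m2)^2/(4*(s1^2+s2^2))).
s1^2 = 1, s2^2 = 4, s1^2+s2^2 = 5.
sqrt(2*1*2/(5)) = 0.894427.
(m1-m2)^2 = (-5)^2 = 25.
exp(-25/(4*5)) = exp(-1.25) = 0.286505.
H^2 = 1 - 0.894427*0.286505 = 0.7437

0.7437


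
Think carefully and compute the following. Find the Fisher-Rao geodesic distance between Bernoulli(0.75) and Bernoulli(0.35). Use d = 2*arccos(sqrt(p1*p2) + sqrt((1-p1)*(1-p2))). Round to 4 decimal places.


Geodesic distance on Bernoulli manifold:
d(p1,p2) = 2*arccos(sqrt(p1*p2) + sqrt((1-p1)*(1-p2))).
sqrt(p1*p2) = sqrt(0.75*0.35) = 0.512348.
sqrt((1-p1)*(1-p2)) = sqrt(0.25*0.65) = 0.403113.
arg = 0.512348 + 0.403113 = 0.91546.
d = 2*arccos(0.91546) = 0.8283

0.8283


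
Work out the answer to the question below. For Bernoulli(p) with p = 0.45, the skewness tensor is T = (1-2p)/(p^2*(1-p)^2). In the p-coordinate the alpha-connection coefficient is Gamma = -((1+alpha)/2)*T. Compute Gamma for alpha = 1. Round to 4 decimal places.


Skewness (Amari-Chentsov) tensor: T = (1-2p)/(p^2*(1-p)^2).
p = 0.45, 1-2p = 0.1, p^2 = 0.2025, (1-p)^2 = 0.3025.
T = 0.1/(0.2025 * 0.3025) = 1.632486.
In the p-coordinate, Gamma^(alpha) = Gamma^(0) - (alpha/2)*T with Gamma^(0) = (1/2)*g'(p) = -T/2,
so Gamma^(alpha) = -((1+alpha)/2)*T.
alpha = 1, -(1+alpha)/2 = -1.0.
Gamma = -1.0 * 1.632486 = -1.6325

-1.6325


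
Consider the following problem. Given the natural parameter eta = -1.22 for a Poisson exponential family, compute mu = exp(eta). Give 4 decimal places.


Expectation parameter for Poisson exponential family:
mu = exp(eta).
eta = -1.22.
mu = exp(-1.22) = 0.2952

0.2952


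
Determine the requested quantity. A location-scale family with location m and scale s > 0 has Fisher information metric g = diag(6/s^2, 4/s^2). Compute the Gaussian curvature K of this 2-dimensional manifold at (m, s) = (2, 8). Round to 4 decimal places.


The metric has the form g = (A dm^2 + B ds^2)/s^2 with A = 6, B = 4.
Substitute u = sqrt(A/B)*m: g = B*(du^2 + ds^2)/s^2, i.e. B times the
Poincare upper half-plane metric, which has constant Gaussian curvature -1.
Scaling a 2D metric by a constant c divides the Gaussian curvature by c,
so K = -1/B = -1/(4) = -0.2500 everywhere (the point (m, s) = (2, 8) is irrelevant:
the curvature is constant).
The requested Gaussian curvature is K = -0.2500.

-0.2500


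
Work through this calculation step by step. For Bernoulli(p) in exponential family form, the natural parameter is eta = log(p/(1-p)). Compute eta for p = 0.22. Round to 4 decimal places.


Natural parameter for Bernoulli: eta = log(p/(1-p)).
p = 0.22, 1-p = 0.78.
p/(1-p) = 0.282051.
eta = log(0.282051) = -1.2657

-1.2657
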